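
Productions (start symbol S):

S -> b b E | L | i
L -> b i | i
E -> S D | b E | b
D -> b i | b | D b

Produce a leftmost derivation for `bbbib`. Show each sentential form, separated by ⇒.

S ⇒ bbE   [S -> b b E]
bbE ⇒ bbSD   [E -> S D]
bbSD ⇒ bbLD   [S -> L]
bbLD ⇒ bbbiD   [L -> b i]
bbbiD ⇒ bbbib   [D -> b]

S⇒bbE⇒bbSD⇒bbLD⇒bbbiD⇒bbbib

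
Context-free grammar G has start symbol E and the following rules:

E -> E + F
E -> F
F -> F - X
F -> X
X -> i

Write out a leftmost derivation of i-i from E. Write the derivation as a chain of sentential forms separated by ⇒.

E ⇒ F   [E -> F]
F ⇒ F-X   [F -> F - X]
F-X ⇒ X-X   [F -> X]
X-X ⇒ i-X   [X -> i]
i-X ⇒ i-i   [X -> i]

E⇒F⇒F-X⇒X-X⇒i-X⇒i-i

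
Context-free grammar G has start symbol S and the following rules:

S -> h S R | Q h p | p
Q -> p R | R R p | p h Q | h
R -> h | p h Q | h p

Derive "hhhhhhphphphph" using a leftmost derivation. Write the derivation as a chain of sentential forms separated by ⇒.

S ⇒ hSR   [S -> h S R]
hSR ⇒ hhSRR   [S -> h S R]
hhSRR ⇒ hhhSRRR   [S -> h S R]
hhhSRRR ⇒ hhhhSRRRR   [S -> h S R]
hhhhSRRRR ⇒ hhhhQhpRRRR   [S -> Q h p]
hhhhQhpRRRR ⇒ hhhhhhpRRRR   [Q -> h]
hhhhhhpRRRR ⇒ hhhhhhphpRRR   [R -> h p]
hhhhhhphpRRR ⇒ hhhhhhphphpRR   [R -> h p]
hhhhhhphphpRR ⇒ hhhhhhphphphpR   [R -> h p]
hhhhhhphphphpR ⇒ hhhhhhphphphph   [R -> h]

S ⇒ hSR ⇒ hhSRR ⇒ hhhSRRR ⇒ hhhhSRRRR ⇒ hhhhQhpRRRR ⇒ hhhhhhpRRRR ⇒ hhhhhhphpRRR ⇒ hhhhhhphphpRR ⇒ hhhhhhphphphpR ⇒ hhhhhhphphphph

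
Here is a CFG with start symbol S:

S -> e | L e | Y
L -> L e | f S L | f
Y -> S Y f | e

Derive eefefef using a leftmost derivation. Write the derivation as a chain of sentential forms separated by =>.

S => Y => SYf => YYf => SYfYf => YYfYf => SYfYfYf => eYfYfYf => eefYfYf => eefefYf => eefefef

S => Y   [S -> Y]
Y => SYf   [Y -> S Y f]
SYf => YYf   [S -> Y]
YYf => SYfYf   [Y -> S Y f]
SYfYf => YYfYf   [S -> Y]
YYfYf => SYfYfYf   [Y -> S Y f]
SYfYfYf => eYfYfYf   [S -> e]
eYfYfYf => eefYfYf   [Y -> e]
eefYfYf => eefefYf   [Y -> e]
eefefYf => eefefef   [Y -> e]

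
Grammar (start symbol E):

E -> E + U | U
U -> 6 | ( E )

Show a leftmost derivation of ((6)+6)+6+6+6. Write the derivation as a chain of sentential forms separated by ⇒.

E ⇒ E+U   [E -> E + U]
E+U ⇒ E+U+U   [E -> E + U]
E+U+U ⇒ E+U+U+U   [E -> E + U]
E+U+U+U ⇒ U+U+U+U   [E -> U]
U+U+U+U ⇒ (E)+U+U+U   [U -> ( E )]
(E)+U+U+U ⇒ (E+U)+U+U+U   [E -> E + U]
(E+U)+U+U+U ⇒ (U+U)+U+U+U   [E -> U]
(U+U)+U+U+U ⇒ ((E)+U)+U+U+U   [U -> ( E )]
((E)+U)+U+U+U ⇒ ((U)+U)+U+U+U   [E -> U]
((U)+U)+U+U+U ⇒ ((6)+U)+U+U+U   [U -> 6]
((6)+U)+U+U+U ⇒ ((6)+6)+U+U+U   [U -> 6]
((6)+6)+U+U+U ⇒ ((6)+6)+6+U+U   [U -> 6]
((6)+6)+6+U+U ⇒ ((6)+6)+6+6+U   [U -> 6]
((6)+6)+6+6+U ⇒ ((6)+6)+6+6+6   [U -> 6]

E ⇒ E+U ⇒ E+U+U ⇒ E+U+U+U ⇒ U+U+U+U ⇒ (E)+U+U+U ⇒ (E+U)+U+U+U ⇒ (U+U)+U+U+U ⇒ ((E)+U)+U+U+U ⇒ ((U)+U)+U+U+U ⇒ ((6)+U)+U+U+U ⇒ ((6)+6)+U+U+U ⇒ ((6)+6)+6+U+U ⇒ ((6)+6)+6+6+U ⇒ ((6)+6)+6+6+6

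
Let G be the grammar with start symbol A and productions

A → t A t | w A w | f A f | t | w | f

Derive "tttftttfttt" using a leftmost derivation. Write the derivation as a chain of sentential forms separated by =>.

A => tAt => ttAtt => tttAttt => tttfAfttt => tttftAtfttt => tttftttfttt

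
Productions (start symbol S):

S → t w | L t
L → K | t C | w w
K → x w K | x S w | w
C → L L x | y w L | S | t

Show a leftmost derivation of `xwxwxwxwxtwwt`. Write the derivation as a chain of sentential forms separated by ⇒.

S⇒Lt⇒Kt⇒xwKt⇒xwxwKt⇒xwxwxwKt⇒xwxwxwxwKt⇒xwxwxwxwxSwt⇒xwxwxwxwxtwwt

S ⇒ Lt   [S → L t]
Lt ⇒ Kt   [L → K]
Kt ⇒ xwKt   [K → x w K]
xwKt ⇒ xwxwKt   [K → x w K]
xwxwKt ⇒ xwxwxwKt   [K → x w K]
xwxwxwKt ⇒ xwxwxwxwKt   [K → x w K]
xwxwxwxwKt ⇒ xwxwxwxwxSwt   [K → x S w]
xwxwxwxwxSwt ⇒ xwxwxwxwxtwwt   [S → t w]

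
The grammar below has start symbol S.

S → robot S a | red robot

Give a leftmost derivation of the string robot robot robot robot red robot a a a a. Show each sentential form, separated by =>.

S => robot S a   [S → robot S a]
robot S a => robot robot S a a   [S → robot S a]
robot robot S a a => robot robot robot S a a a   [S → robot S a]
robot robot robot S a a a => robot robot robot robot S a a a a   [S → robot S a]
robot robot robot robot S a a a a => robot robot robot robot red robot a a a a   [S → red robot]

S => robot S a => robot robot S a a => robot robot robot S a a a => robot robot robot robot S a a a a => robot robot robot robot red robot a a a a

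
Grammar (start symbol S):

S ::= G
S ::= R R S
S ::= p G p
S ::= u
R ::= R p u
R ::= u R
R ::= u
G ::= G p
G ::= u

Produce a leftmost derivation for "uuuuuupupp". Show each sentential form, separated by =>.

S => RRS => uRRS => uuRRS => uuuRRS => uuuuRS => uuuuuRS => uuuuuuS => uuuuuupGp => uuuuuupGpp => uuuuuupupp

S => RRS   [S ::= R R S]
RRS => uRRS   [R ::= u R]
uRRS => uuRRS   [R ::= u R]
uuRRS => uuuRRS   [R ::= u R]
uuuRRS => uuuuRS   [R ::= u]
uuuuRS => uuuuuRS   [R ::= u R]
uuuuuRS => uuuuuuS   [R ::= u]
uuuuuuS => uuuuuupGp   [S ::= p G p]
uuuuuupGp => uuuuuupGpp   [G ::= G p]
uuuuuupGpp => uuuuuupupp   [G ::= u]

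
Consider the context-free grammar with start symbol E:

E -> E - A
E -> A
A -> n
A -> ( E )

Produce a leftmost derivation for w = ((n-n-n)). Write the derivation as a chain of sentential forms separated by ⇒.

E⇒A⇒(E)⇒(A)⇒((E))⇒((E-A))⇒((E-A-A))⇒((A-A-A))⇒((n-A-A))⇒((n-n-A))⇒((n-n-n))

E ⇒ A   [E -> A]
A ⇒ (E)   [A -> ( E )]
(E) ⇒ (A)   [E -> A]
(A) ⇒ ((E))   [A -> ( E )]
((E)) ⇒ ((E-A))   [E -> E - A]
((E-A)) ⇒ ((E-A-A))   [E -> E - A]
((E-A-A)) ⇒ ((A-A-A))   [E -> A]
((A-A-A)) ⇒ ((n-A-A))   [A -> n]
((n-A-A)) ⇒ ((n-n-A))   [A -> n]
((n-n-A)) ⇒ ((n-n-n))   [A -> n]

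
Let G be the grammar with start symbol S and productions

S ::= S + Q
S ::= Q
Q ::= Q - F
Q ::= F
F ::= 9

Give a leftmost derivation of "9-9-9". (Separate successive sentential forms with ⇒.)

S ⇒ Q   [S ::= Q]
Q ⇒ Q-F   [Q ::= Q - F]
Q-F ⇒ Q-F-F   [Q ::= Q - F]
Q-F-F ⇒ F-F-F   [Q ::= F]
F-F-F ⇒ 9-F-F   [F ::= 9]
9-F-F ⇒ 9-9-F   [F ::= 9]
9-9-F ⇒ 9-9-9   [F ::= 9]

S ⇒ Q ⇒ Q-F ⇒ Q-F-F ⇒ F-F-F ⇒ 9-F-F ⇒ 9-9-F ⇒ 9-9-9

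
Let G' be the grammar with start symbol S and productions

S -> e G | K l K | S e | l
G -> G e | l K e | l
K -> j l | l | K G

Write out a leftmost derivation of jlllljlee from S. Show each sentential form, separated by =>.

S => Se   [S -> S e]
Se => See   [S -> S e]
See => KlKee   [S -> K l K]
KlKee => KGlKee   [K -> K G]
KGlKee => KGGlKee   [K -> K G]
KGGlKee => jlGGlKee   [K -> j l]
jlGGlKee => jllGlKee   [G -> l]
jllGlKee => jllllKee   [G -> l]
jllllKee => jlllljlee   [K -> j l]

S=>Se=>See=>KlKee=>KGlKee=>KGGlKee=>jlGGlKee=>jllGlKee=>jllllKee=>jlllljlee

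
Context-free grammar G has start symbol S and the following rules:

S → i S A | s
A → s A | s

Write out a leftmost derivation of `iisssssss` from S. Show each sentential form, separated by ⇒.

S⇒iSA⇒iiSAA⇒iisAA⇒iissAA⇒iisssAA⇒iissssAA⇒iisssssA⇒iissssssA⇒iisssssss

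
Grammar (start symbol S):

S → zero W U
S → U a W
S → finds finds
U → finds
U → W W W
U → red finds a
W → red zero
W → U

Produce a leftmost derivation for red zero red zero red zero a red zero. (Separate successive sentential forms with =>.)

S => U a W => W W W a W => red zero W W a W => red zero red zero W a W => red zero red zero red zero a W => red zero red zero red zero a red zero

S => U a W   [S → U a W]
U a W => W W W a W   [U → W W W]
W W W a W => red zero W W a W   [W → red zero]
red zero W W a W => red zero red zero W a W   [W → red zero]
red zero red zero W a W => red zero red zero red zero a W   [W → red zero]
red zero red zero red zero a W => red zero red zero red zero a red zero   [W → red zero]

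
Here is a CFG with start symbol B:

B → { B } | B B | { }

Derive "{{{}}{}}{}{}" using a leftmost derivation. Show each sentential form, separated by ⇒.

B ⇒ BB   [B → B B]
BB ⇒ BBB   [B → B B]
BBB ⇒ {B}BB   [B → { B }]
{B}BB ⇒ {BB}BB   [B → B B]
{BB}BB ⇒ {{B}B}BB   [B → { B }]
{{B}B}BB ⇒ {{{}}B}BB   [B → { }]
{{{}}B}BB ⇒ {{{}}{}}BB   [B → { }]
{{{}}{}}BB ⇒ {{{}}{}}{}B   [B → { }]
{{{}}{}}{}B ⇒ {{{}}{}}{}{}   [B → { }]

B ⇒ BB ⇒ BBB ⇒ {B}BB ⇒ {BB}BB ⇒ {{B}B}BB ⇒ {{{}}B}BB ⇒ {{{}}{}}BB ⇒ {{{}}{}}{}B ⇒ {{{}}{}}{}{}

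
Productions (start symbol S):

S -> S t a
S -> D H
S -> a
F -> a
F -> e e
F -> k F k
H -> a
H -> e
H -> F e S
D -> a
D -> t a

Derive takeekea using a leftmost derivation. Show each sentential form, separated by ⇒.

S⇒DH⇒taH⇒taFeS⇒takFkeS⇒takeekeS⇒takeekea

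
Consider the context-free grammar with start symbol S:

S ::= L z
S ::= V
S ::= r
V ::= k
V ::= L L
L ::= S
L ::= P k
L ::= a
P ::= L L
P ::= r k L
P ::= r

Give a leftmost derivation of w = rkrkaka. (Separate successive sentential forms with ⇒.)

S ⇒ V ⇒ LL ⇒ PkL ⇒ LLkL ⇒ PkLkL ⇒ rkLkLkL ⇒ rkSkLkL ⇒ rkrkLkL ⇒ rkrkakL ⇒ rkrkaka

S ⇒ V   [S ::= V]
V ⇒ LL   [V ::= L L]
LL ⇒ PkL   [L ::= P k]
PkL ⇒ LLkL   [P ::= L L]
LLkL ⇒ PkLkL   [L ::= P k]
PkLkL ⇒ rkLkLkL   [P ::= r k L]
rkLkLkL ⇒ rkSkLkL   [L ::= S]
rkSkLkL ⇒ rkrkLkL   [S ::= r]
rkrkLkL ⇒ rkrkakL   [L ::= a]
rkrkakL ⇒ rkrkaka   [L ::= a]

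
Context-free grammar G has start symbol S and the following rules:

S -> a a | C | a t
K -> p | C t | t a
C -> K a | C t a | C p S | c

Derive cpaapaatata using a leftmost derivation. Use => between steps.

S => C => Cta => Kata => Ctata => CpStata => CpSpStata => cpSpStata => cpaapStata => cpaapaatata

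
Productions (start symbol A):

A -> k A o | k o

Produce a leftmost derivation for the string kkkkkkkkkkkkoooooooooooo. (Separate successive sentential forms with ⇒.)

A ⇒ kAo   [A -> k A o]
kAo ⇒ kkAoo   [A -> k A o]
kkAoo ⇒ kkkAooo   [A -> k A o]
kkkAooo ⇒ kkkkAoooo   [A -> k A o]
kkkkAoooo ⇒ kkkkkAooooo   [A -> k A o]
kkkkkAooooo ⇒ kkkkkkAoooooo   [A -> k A o]
kkkkkkAoooooo ⇒ kkkkkkkAooooooo   [A -> k A o]
kkkkkkkAooooooo ⇒ kkkkkkkkAoooooooo   [A -> k A o]
kkkkkkkkAoooooooo ⇒ kkkkkkkkkAooooooooo   [A -> k A o]
kkkkkkkkkAooooooooo ⇒ kkkkkkkkkkAoooooooooo   [A -> k A o]
kkkkkkkkkkAoooooooooo ⇒ kkkkkkkkkkkAooooooooooo   [A -> k A o]
kkkkkkkkkkkAooooooooooo ⇒ kkkkkkkkkkkkoooooooooooo   [A -> k o]

A⇒kAo⇒kkAoo⇒kkkAooo⇒kkkkAoooo⇒kkkkkAooooo⇒kkkkkkAoooooo⇒kkkkkkkAooooooo⇒kkkkkkkkAoooooooo⇒kkkkkkkkkAooooooooo⇒kkkkkkkkkkAoooooooooo⇒kkkkkkkkkkkAooooooooooo⇒kkkkkkkkkkkkoooooooooooo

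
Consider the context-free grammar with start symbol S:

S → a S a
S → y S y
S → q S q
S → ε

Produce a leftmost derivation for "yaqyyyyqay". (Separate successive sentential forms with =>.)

S => ySy => yaSay => yaqSqay => yaqySyqay => yaqyySyyqay => yaqyyyyqay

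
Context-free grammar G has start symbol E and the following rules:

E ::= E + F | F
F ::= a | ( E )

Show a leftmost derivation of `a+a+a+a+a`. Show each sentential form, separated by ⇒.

E ⇒ E+F ⇒ E+F+F ⇒ E+F+F+F ⇒ E+F+F+F+F ⇒ F+F+F+F+F ⇒ a+F+F+F+F ⇒ a+a+F+F+F ⇒ a+a+a+F+F ⇒ a+a+a+a+F ⇒ a+a+a+a+a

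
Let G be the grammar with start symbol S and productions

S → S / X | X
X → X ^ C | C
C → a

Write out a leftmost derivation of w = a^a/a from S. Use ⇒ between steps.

S ⇒ S/X ⇒ X/X ⇒ X^C/X ⇒ C^C/X ⇒ a^C/X ⇒ a^a/X ⇒ a^a/C ⇒ a^a/a

S ⇒ S/X   [S → S / X]
S/X ⇒ X/X   [S → X]
X/X ⇒ X^C/X   [X → X ^ C]
X^C/X ⇒ C^C/X   [X → C]
C^C/X ⇒ a^C/X   [C → a]
a^C/X ⇒ a^a/X   [C → a]
a^a/X ⇒ a^a/C   [X → C]
a^a/C ⇒ a^a/a   [C → a]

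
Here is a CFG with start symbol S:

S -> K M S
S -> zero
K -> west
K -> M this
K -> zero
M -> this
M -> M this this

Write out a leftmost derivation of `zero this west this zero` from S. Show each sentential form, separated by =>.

S => K M S => zero M S => zero this S => zero this K M S => zero this west M S => zero this west this S => zero this west this zero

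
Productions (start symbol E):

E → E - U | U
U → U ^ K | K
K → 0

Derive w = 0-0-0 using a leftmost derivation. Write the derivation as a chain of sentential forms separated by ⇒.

E ⇒ E-U ⇒ E-U-U ⇒ U-U-U ⇒ K-U-U ⇒ 0-U-U ⇒ 0-K-U ⇒ 0-0-U ⇒ 0-0-K ⇒ 0-0-0

E ⇒ E-U   [E → E - U]
E-U ⇒ E-U-U   [E → E - U]
E-U-U ⇒ U-U-U   [E → U]
U-U-U ⇒ K-U-U   [U → K]
K-U-U ⇒ 0-U-U   [K → 0]
0-U-U ⇒ 0-K-U   [U → K]
0-K-U ⇒ 0-0-U   [K → 0]
0-0-U ⇒ 0-0-K   [U → K]
0-0-K ⇒ 0-0-0   [K → 0]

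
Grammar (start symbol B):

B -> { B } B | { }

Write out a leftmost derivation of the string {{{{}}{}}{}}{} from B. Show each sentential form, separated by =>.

B => {B}B   [B -> { B } B]
{B}B => {{B}B}B   [B -> { B } B]
{{B}B}B => {{{B}B}B}B   [B -> { B } B]
{{{B}B}B}B => {{{{}}B}B}B   [B -> { }]
{{{{}}B}B}B => {{{{}}{}}B}B   [B -> { }]
{{{{}}{}}B}B => {{{{}}{}}{}}B   [B -> { }]
{{{{}}{}}{}}B => {{{{}}{}}{}}{}   [B -> { }]

B => {B}B => {{B}B}B => {{{B}B}B}B => {{{{}}B}B}B => {{{{}}{}}B}B => {{{{}}{}}{}}B => {{{{}}{}}{}}{}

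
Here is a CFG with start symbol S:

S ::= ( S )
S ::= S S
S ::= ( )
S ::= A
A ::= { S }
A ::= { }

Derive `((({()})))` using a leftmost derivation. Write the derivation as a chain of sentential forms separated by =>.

S => (S)   [S ::= ( S )]
(S) => ((S))   [S ::= ( S )]
((S)) => (((S)))   [S ::= ( S )]
(((S))) => (((A)))   [S ::= A]
(((A))) => ((({S})))   [A ::= { S }]
((({S}))) => ((({()})))   [S ::= ( )]

S => (S) => ((S)) => (((S))) => (((A))) => ((({S}))) => ((({()})))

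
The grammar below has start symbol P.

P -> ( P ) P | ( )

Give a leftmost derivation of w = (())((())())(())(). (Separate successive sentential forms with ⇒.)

P ⇒ (P)P ⇒ (())P ⇒ (())(P)P ⇒ (())((P)P)P ⇒ (())((())P)P ⇒ (())((())())P ⇒ (())((())())(P)P ⇒ (())((())())(())P ⇒ (())((())())(())()

P ⇒ (P)P   [P -> ( P ) P]
(P)P ⇒ (())P   [P -> ( )]
(())P ⇒ (())(P)P   [P -> ( P ) P]
(())(P)P ⇒ (())((P)P)P   [P -> ( P ) P]
(())((P)P)P ⇒ (())((())P)P   [P -> ( )]
(())((())P)P ⇒ (())((())())P   [P -> ( )]
(())((())())P ⇒ (())((())())(P)P   [P -> ( P ) P]
(())((())())(P)P ⇒ (())((())())(())P   [P -> ( )]
(())((())())(())P ⇒ (())((())())(())()   [P -> ( )]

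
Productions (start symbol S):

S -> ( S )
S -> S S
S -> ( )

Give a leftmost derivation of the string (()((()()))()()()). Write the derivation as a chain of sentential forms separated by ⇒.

S ⇒ (S)   [S -> ( S )]
(S) ⇒ (SS)   [S -> S S]
(SS) ⇒ (SSS)   [S -> S S]
(SSS) ⇒ (()SS)   [S -> ( )]
(()SS) ⇒ (()SSS)   [S -> S S]
(()SSS) ⇒ (()(S)SS)   [S -> ( S )]
(()(S)SS) ⇒ (()((S))SS)   [S -> ( S )]
(()((S))SS) ⇒ (()((SS))SS)   [S -> S S]
(()((SS))SS) ⇒ (()((()S))SS)   [S -> ( )]
(()((()S))SS) ⇒ (()((()()))SS)   [S -> ( )]
(()((()()))SS) ⇒ (()((()()))SSS)   [S -> S S]
(()((()()))SSS) ⇒ (()((()()))()SS)   [S -> ( )]
(()((()()))()SS) ⇒ (()((()()))()()S)   [S -> ( )]
(()((()()))()()S) ⇒ (()((()()))()()())   [S -> ( )]

S⇒(S)⇒(SS)⇒(SSS)⇒(()SS)⇒(()SSS)⇒(()(S)SS)⇒(()((S))SS)⇒(()((SS))SS)⇒(()((()S))SS)⇒(()((()()))SS)⇒(()((()()))SSS)⇒(()((()()))()SS)⇒(()((()()))()()S)⇒(()((()()))()()())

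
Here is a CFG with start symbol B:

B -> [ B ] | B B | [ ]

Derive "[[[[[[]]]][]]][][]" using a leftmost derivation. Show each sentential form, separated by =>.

B => BB => BBB => [B]BB => [[B]]BB => [[BB]]BB => [[[B]B]]BB => [[[[B]]B]]BB => [[[[[B]]]B]]BB => [[[[[[]]]]B]]BB => [[[[[[]]]][]]]BB => [[[[[[]]]][]]][]B => [[[[[[]]]][]]][][]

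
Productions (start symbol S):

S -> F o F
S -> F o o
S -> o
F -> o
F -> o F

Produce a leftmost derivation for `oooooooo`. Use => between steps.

S=>FoF=>oFoF=>oooF=>ooooF=>oooooF=>ooooooF=>oooooooF=>oooooooo

S => FoF   [S -> F o F]
FoF => oFoF   [F -> o F]
oFoF => oooF   [F -> o]
oooF => ooooF   [F -> o F]
ooooF => oooooF   [F -> o F]
oooooF => ooooooF   [F -> o F]
ooooooF => oooooooF   [F -> o F]
oooooooF => oooooooo   [F -> o]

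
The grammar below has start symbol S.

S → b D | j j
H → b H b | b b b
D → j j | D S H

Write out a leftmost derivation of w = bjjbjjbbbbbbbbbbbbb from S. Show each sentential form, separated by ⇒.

S⇒bD⇒bDSH⇒bjjSH⇒bjjbDH⇒bjjbjjH⇒bjjbjjbHb⇒bjjbjjbbHbb⇒bjjbjjbbbHbbb⇒bjjbjjbbbbHbbbb⇒bjjbjjbbbbbHbbbbb⇒bjjbjjbbbbbbbbbbbbb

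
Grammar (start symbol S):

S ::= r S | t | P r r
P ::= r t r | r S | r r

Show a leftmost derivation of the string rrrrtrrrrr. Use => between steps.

S => rS   [S ::= r S]
rS => rrS   [S ::= r S]
rrS => rrPrr   [S ::= P r r]
rrPrr => rrrSrr   [P ::= r S]
rrrSrr => rrrPrrrr   [S ::= P r r]
rrrPrrrr => rrrrtrrrrr   [P ::= r t r]

S => rS => rrS => rrPrr => rrrSrr => rrrPrrrr => rrrrtrrrrr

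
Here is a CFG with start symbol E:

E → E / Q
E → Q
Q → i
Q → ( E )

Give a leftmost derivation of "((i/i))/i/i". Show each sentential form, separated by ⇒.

E ⇒ E/Q   [E → E / Q]
E/Q ⇒ E/Q/Q   [E → E / Q]
E/Q/Q ⇒ Q/Q/Q   [E → Q]
Q/Q/Q ⇒ (E)/Q/Q   [Q → ( E )]
(E)/Q/Q ⇒ (Q)/Q/Q   [E → Q]
(Q)/Q/Q ⇒ ((E))/Q/Q   [Q → ( E )]
((E))/Q/Q ⇒ ((E/Q))/Q/Q   [E → E / Q]
((E/Q))/Q/Q ⇒ ((Q/Q))/Q/Q   [E → Q]
((Q/Q))/Q/Q ⇒ ((i/Q))/Q/Q   [Q → i]
((i/Q))/Q/Q ⇒ ((i/i))/Q/Q   [Q → i]
((i/i))/Q/Q ⇒ ((i/i))/i/Q   [Q → i]
((i/i))/i/Q ⇒ ((i/i))/i/i   [Q → i]

E ⇒ E/Q ⇒ E/Q/Q ⇒ Q/Q/Q ⇒ (E)/Q/Q ⇒ (Q)/Q/Q ⇒ ((E))/Q/Q ⇒ ((E/Q))/Q/Q ⇒ ((Q/Q))/Q/Q ⇒ ((i/Q))/Q/Q ⇒ ((i/i))/Q/Q ⇒ ((i/i))/i/Q ⇒ ((i/i))/i/i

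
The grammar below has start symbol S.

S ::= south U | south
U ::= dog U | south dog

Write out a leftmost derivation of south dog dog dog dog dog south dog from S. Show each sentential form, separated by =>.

S => south U => south dog U => south dog dog U => south dog dog dog U => south dog dog dog dog U => south dog dog dog dog dog U => south dog dog dog dog dog south dog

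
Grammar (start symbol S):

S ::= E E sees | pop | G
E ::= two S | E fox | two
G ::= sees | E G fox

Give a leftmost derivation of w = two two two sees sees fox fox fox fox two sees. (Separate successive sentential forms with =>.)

S => E E sees => E fox E sees => E fox fox E sees => E fox fox fox E sees => E fox fox fox fox E sees => two S fox fox fox fox E sees => two E E sees fox fox fox fox E sees => two two E sees fox fox fox fox E sees => two two two S sees fox fox fox fox E sees => two two two G sees fox fox fox fox E sees => two two two sees sees fox fox fox fox E sees => two two two sees sees fox fox fox fox two sees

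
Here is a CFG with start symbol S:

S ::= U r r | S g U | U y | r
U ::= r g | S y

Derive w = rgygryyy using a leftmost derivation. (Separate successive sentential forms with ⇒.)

S⇒Uy⇒Syy⇒SgUyy⇒UygUyy⇒rgygUyy⇒rgygSyyy⇒rgygryyy

S ⇒ Uy   [S ::= U y]
Uy ⇒ Syy   [U ::= S y]
Syy ⇒ SgUyy   [S ::= S g U]
SgUyy ⇒ UygUyy   [S ::= U y]
UygUyy ⇒ rgygUyy   [U ::= r g]
rgygUyy ⇒ rgygSyyy   [U ::= S y]
rgygSyyy ⇒ rgygryyy   [S ::= r]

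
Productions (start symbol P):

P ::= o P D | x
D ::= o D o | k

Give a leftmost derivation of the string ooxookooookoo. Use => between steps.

P => oPD   [P ::= o P D]
oPD => ooPDD   [P ::= o P D]
ooPDD => ooxDD   [P ::= x]
ooxDD => ooxoDoD   [D ::= o D o]
ooxoDoD => ooxooDooD   [D ::= o D o]
ooxooDooD => ooxookooD   [D ::= k]
ooxookooD => ooxookoooDo   [D ::= o D o]
ooxookoooDo => ooxookooooDoo   [D ::= o D o]
ooxookooooDoo => ooxookooookoo   [D ::= k]

P => oPD => ooPDD => ooxDD => ooxoDoD => ooxooDooD => ooxookooD => ooxookoooDo => ooxookooooDoo => ooxookooookoo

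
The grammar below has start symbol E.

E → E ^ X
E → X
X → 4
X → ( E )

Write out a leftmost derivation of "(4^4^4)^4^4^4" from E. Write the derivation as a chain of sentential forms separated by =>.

E => E^X => E^X^X => E^X^X^X => X^X^X^X => (E)^X^X^X => (E^X)^X^X^X => (E^X^X)^X^X^X => (X^X^X)^X^X^X => (4^X^X)^X^X^X => (4^4^X)^X^X^X => (4^4^4)^X^X^X => (4^4^4)^4^X^X => (4^4^4)^4^4^X => (4^4^4)^4^4^4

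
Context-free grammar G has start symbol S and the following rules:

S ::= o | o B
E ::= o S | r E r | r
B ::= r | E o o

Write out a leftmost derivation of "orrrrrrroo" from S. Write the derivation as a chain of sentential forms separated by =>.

S => oB => oEoo => orEroo => orrErroo => orrrErrroo => orrrrrrroo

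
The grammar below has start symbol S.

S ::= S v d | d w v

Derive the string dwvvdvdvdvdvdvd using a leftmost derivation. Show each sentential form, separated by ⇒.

S ⇒ Svd ⇒ Svdvd ⇒ Svdvdvd ⇒ Svdvdvdvd ⇒ Svdvdvdvdvd ⇒ Svdvdvdvdvdvd ⇒ dwvvdvdvdvdvdvd

S ⇒ Svd   [S ::= S v d]
Svd ⇒ Svdvd   [S ::= S v d]
Svdvd ⇒ Svdvdvd   [S ::= S v d]
Svdvdvd ⇒ Svdvdvdvd   [S ::= S v d]
Svdvdvdvd ⇒ Svdvdvdvdvd   [S ::= S v d]
Svdvdvdvdvd ⇒ Svdvdvdvdvdvd   [S ::= S v d]
Svdvdvdvdvdvd ⇒ dwvvdvdvdvdvdvd   [S ::= d w v]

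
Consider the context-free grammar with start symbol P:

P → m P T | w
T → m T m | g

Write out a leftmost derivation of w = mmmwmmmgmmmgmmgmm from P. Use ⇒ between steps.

P ⇒ mPT ⇒ mmPTT ⇒ mmmPTTT ⇒ mmmwTTT ⇒ mmmwmTmTT ⇒ mmmwmmTmmTT ⇒ mmmwmmmTmmmTT ⇒ mmmwmmmgmmmTT ⇒ mmmwmmmgmmmgT ⇒ mmmwmmmgmmmgmTm ⇒ mmmwmmmgmmmgmmTmm ⇒ mmmwmmmgmmmgmmgmm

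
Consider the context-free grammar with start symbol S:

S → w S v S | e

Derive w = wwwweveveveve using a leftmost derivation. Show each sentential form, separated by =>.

S => wSvS   [S → w S v S]
wSvS => wwSvSvS   [S → w S v S]
wwSvSvS => wwwSvSvSvS   [S → w S v S]
wwwSvSvSvS => wwwwSvSvSvSvS   [S → w S v S]
wwwwSvSvSvSvS => wwwwevSvSvSvS   [S → e]
wwwwevSvSvSvS => wwwwevevSvSvS   [S → e]
wwwwevevSvSvS => wwwwevevevSvS   [S → e]
wwwwevevevSvS => wwwwevevevevS   [S → e]
wwwwevevevevS => wwwweveveveve   [S → e]

S=>wSvS=>wwSvSvS=>wwwSvSvSvS=>wwwwSvSvSvSvS=>wwwwevSvSvSvS=>wwwwevevSvSvS=>wwwwevevevSvS=>wwwwevevevevS=>wwwweveveveve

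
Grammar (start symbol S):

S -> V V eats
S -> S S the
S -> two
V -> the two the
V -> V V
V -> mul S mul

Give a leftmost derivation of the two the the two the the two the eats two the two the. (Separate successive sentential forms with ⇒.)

S ⇒ S S the   [S -> S S the]
S S the ⇒ S S the S the   [S -> S S the]
S S the S the ⇒ V V eats S the S the   [S -> V V eats]
V V eats S the S the ⇒ V V V eats S the S the   [V -> V V]
V V V eats S the S the ⇒ the two the V V eats S the S the   [V -> the two the]
the two the V V eats S the S the ⇒ the two the the two the V eats S the S the   [V -> the two the]
the two the the two the V eats S the S the ⇒ the two the the two the the two the eats S the S the   [V -> the two the]
the two the the two the the two the eats S the S the ⇒ the two the the two the the two the eats two the S the   [S -> two]
the two the the two the the two the eats two the S the ⇒ the two the the two the the two the eats two the two the   [S -> two]

S ⇒ S S the ⇒ S S the S the ⇒ V V eats S the S the ⇒ V V V eats S the S the ⇒ the two the V V eats S the S the ⇒ the two the the two the V eats S the S the ⇒ the two the the two the the two the eats S the S the ⇒ the two the the two the the two the eats two the S the ⇒ the two the the two the the two the eats two the two the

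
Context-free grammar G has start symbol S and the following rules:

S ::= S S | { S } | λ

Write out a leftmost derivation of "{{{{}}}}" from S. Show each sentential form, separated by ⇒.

S ⇒ SS ⇒ {S}S ⇒ {{S}}S ⇒ {{{S}}}S ⇒ {{{SS}}}S ⇒ {{{{S}S}}}S ⇒ {{{{}S}}}S ⇒ {{{{}}}}S ⇒ {{{{}}}}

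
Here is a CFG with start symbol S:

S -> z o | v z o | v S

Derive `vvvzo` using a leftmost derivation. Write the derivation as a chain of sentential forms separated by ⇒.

S⇒vS⇒vvS⇒vvvS⇒vvvzo

S ⇒ vS   [S -> v S]
vS ⇒ vvS   [S -> v S]
vvS ⇒ vvvS   [S -> v S]
vvvS ⇒ vvvzo   [S -> z o]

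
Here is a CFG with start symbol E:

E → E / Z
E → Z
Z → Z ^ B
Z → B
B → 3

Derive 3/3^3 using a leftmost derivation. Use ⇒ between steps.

E ⇒ E/Z   [E → E / Z]
E/Z ⇒ Z/Z   [E → Z]
Z/Z ⇒ B/Z   [Z → B]
B/Z ⇒ 3/Z   [B → 3]
3/Z ⇒ 3/Z^B   [Z → Z ^ B]
3/Z^B ⇒ 3/B^B   [Z → B]
3/B^B ⇒ 3/3^B   [B → 3]
3/3^B ⇒ 3/3^3   [B → 3]

E ⇒ E/Z ⇒ Z/Z ⇒ B/Z ⇒ 3/Z ⇒ 3/Z^B ⇒ 3/B^B ⇒ 3/3^B ⇒ 3/3^3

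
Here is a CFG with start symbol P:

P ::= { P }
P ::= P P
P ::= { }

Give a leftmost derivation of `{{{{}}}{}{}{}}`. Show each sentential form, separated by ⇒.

P ⇒ {P} ⇒ {PP} ⇒ {PPP} ⇒ {PPPP} ⇒ {{P}PPP} ⇒ {{{P}}PPP} ⇒ {{{{}}}PPP} ⇒ {{{{}}}{}PP} ⇒ {{{{}}}{}{}P} ⇒ {{{{}}}{}{}{}}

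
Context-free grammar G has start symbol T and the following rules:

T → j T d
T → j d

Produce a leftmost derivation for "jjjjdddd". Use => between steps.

T=>jTd=>jjTdd=>jjjTddd=>jjjjdddd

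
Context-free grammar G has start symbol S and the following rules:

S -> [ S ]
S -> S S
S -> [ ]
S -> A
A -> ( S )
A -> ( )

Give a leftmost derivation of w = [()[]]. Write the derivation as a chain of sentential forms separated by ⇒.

S ⇒ [S] ⇒ [SS] ⇒ [AS] ⇒ [()S] ⇒ [()[]]

S ⇒ [S]   [S -> [ S ]]
[S] ⇒ [SS]   [S -> S S]
[SS] ⇒ [AS]   [S -> A]
[AS] ⇒ [()S]   [A -> ( )]
[()S] ⇒ [()[]]   [S -> [ ]]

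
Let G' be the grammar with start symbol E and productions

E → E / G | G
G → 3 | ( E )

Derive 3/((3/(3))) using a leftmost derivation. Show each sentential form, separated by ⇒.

E ⇒ E/G   [E → E / G]
E/G ⇒ G/G   [E → G]
G/G ⇒ 3/G   [G → 3]
3/G ⇒ 3/(E)   [G → ( E )]
3/(E) ⇒ 3/(G)   [E → G]
3/(G) ⇒ 3/((E))   [G → ( E )]
3/((E)) ⇒ 3/((E/G))   [E → E / G]
3/((E/G)) ⇒ 3/((G/G))   [E → G]
3/((G/G)) ⇒ 3/((3/G))   [G → 3]
3/((3/G)) ⇒ 3/((3/(E)))   [G → ( E )]
3/((3/(E))) ⇒ 3/((3/(G)))   [E → G]
3/((3/(G))) ⇒ 3/((3/(3)))   [G → 3]

E ⇒ E/G ⇒ G/G ⇒ 3/G ⇒ 3/(E) ⇒ 3/(G) ⇒ 3/((E)) ⇒ 3/((E/G)) ⇒ 3/((G/G)) ⇒ 3/((3/G)) ⇒ 3/((3/(E))) ⇒ 3/((3/(G))) ⇒ 3/((3/(3)))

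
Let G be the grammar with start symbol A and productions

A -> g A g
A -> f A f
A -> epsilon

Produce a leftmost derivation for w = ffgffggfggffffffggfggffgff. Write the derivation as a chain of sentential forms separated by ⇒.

A⇒fAf⇒ffAff⇒ffgAgff⇒ffgfAfgff⇒ffgffAffgff⇒ffgffgAgffgff⇒ffgffggAggffgff⇒ffgffggfAfggffgff⇒ffgffggfgAgfggffgff⇒ffgffggfggAggfggffgff⇒ffgffggfggfAfggfggffgff⇒ffgffggfggffAffggfggffgff⇒ffgffggfggfffAfffggfggffgff⇒ffgffggfggffffffggfggffgff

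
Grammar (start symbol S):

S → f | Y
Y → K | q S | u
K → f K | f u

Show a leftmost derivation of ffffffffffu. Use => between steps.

S => Y   [S → Y]
Y => K   [Y → K]
K => fK   [K → f K]
fK => ffK   [K → f K]
ffK => fffK   [K → f K]
fffK => ffffK   [K → f K]
ffffK => fffffK   [K → f K]
fffffK => ffffffK   [K → f K]
ffffffK => fffffffK   [K → f K]
fffffffK => ffffffffK   [K → f K]
ffffffffK => fffffffffK   [K → f K]
fffffffffK => ffffffffffu   [K → f u]

S=>Y=>K=>fK=>ffK=>fffK=>ffffK=>fffffK=>ffffffK=>fffffffK=>ffffffffK=>fffffffffK=>ffffffffffu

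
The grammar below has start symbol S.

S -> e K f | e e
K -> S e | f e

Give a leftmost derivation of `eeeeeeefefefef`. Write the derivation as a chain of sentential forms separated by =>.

S => eKf   [S -> e K f]
eKf => eSef   [K -> S e]
eSef => eeKfef   [S -> e K f]
eeKfef => eeSefef   [K -> S e]
eeSefef => eeeKfefef   [S -> e K f]
eeeKfefef => eeeSefefef   [K -> S e]
eeeSefefef => eeeeKfefefef   [S -> e K f]
eeeeKfefefef => eeeeSefefefef   [K -> S e]
eeeeSefefefef => eeeeeeefefefef   [S -> e e]

S => eKf => eSef => eeKfef => eeSefef => eeeKfefef => eeeSefefef => eeeeKfefefef => eeeeSefefefef => eeeeeeefefefef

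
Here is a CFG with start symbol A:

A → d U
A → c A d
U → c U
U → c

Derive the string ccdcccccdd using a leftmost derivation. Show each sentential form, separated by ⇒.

A ⇒ cAd ⇒ ccAdd ⇒ ccdUdd ⇒ ccdcUdd ⇒ ccdccUdd ⇒ ccdcccUdd ⇒ ccdccccUdd ⇒ ccdcccccdd

A ⇒ cAd   [A → c A d]
cAd ⇒ ccAdd   [A → c A d]
ccAdd ⇒ ccdUdd   [A → d U]
ccdUdd ⇒ ccdcUdd   [U → c U]
ccdcUdd ⇒ ccdccUdd   [U → c U]
ccdccUdd ⇒ ccdcccUdd   [U → c U]
ccdcccUdd ⇒ ccdccccUdd   [U → c U]
ccdccccUdd ⇒ ccdcccccdd   [U → c]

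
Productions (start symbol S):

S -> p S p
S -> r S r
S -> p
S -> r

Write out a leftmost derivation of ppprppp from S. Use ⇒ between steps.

S⇒pSp⇒ppSpp⇒pppSppp⇒ppprppp

S ⇒ pSp   [S -> p S p]
pSp ⇒ ppSpp   [S -> p S p]
ppSpp ⇒ pppSppp   [S -> p S p]
pppSppp ⇒ ppprppp   [S -> r]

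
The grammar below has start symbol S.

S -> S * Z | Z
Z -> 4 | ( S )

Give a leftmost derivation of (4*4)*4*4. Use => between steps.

S=>S*Z=>S*Z*Z=>Z*Z*Z=>(S)*Z*Z=>(S*Z)*Z*Z=>(Z*Z)*Z*Z=>(4*Z)*Z*Z=>(4*4)*Z*Z=>(4*4)*4*Z=>(4*4)*4*4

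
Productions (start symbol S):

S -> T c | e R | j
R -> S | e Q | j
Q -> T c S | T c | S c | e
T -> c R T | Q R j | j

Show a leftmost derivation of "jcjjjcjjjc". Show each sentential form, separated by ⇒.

S ⇒ Tc   [S -> T c]
Tc ⇒ QRjc   [T -> Q R j]
QRjc ⇒ TcSRjc   [Q -> T c S]
TcSRjc ⇒ QRjcSRjc   [T -> Q R j]
QRjcSRjc ⇒ TcSRjcSRjc   [Q -> T c S]
TcSRjcSRjc ⇒ jcSRjcSRjc   [T -> j]
jcSRjcSRjc ⇒ jcjRjcSRjc   [S -> j]
jcjRjcSRjc ⇒ jcjjjcSRjc   [R -> j]
jcjjjcSRjc ⇒ jcjjjcjRjc   [S -> j]
jcjjjcjRjc ⇒ jcjjjcjjjc   [R -> j]

S⇒Tc⇒QRjc⇒TcSRjc⇒QRjcSRjc⇒TcSRjcSRjc⇒jcSRjcSRjc⇒jcjRjcSRjc⇒jcjjjcSRjc⇒jcjjjcjRjc⇒jcjjjcjjjc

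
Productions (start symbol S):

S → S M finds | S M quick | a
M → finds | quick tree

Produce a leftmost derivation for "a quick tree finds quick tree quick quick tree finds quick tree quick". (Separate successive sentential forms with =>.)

S => S M quick => S M finds M quick => S M quick M finds M quick => S M finds M quick M finds M quick => a M finds M quick M finds M quick => a quick tree finds M quick M finds M quick => a quick tree finds quick tree quick M finds M quick => a quick tree finds quick tree quick quick tree finds M quick => a quick tree finds quick tree quick quick tree finds quick tree quick

S => S M quick   [S → S M quick]
S M quick => S M finds M quick   [S → S M finds]
S M finds M quick => S M quick M finds M quick   [S → S M quick]
S M quick M finds M quick => S M finds M quick M finds M quick   [S → S M finds]
S M finds M quick M finds M quick => a M finds M quick M finds M quick   [S → a]
a M finds M quick M finds M quick => a quick tree finds M quick M finds M quick   [M → quick tree]
a quick tree finds M quick M finds M quick => a quick tree finds quick tree quick M finds M quick   [M → quick tree]
a quick tree finds quick tree quick M finds M quick => a quick tree finds quick tree quick quick tree finds M quick   [M → quick tree]
a quick tree finds quick tree quick quick tree finds M quick => a quick tree finds quick tree quick quick tree finds quick tree quick   [M → quick tree]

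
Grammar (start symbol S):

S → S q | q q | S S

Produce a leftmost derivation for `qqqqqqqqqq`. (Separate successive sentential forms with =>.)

S => SS   [S → S S]
SS => SSS   [S → S S]
SSS => SqSS   [S → S q]
SqSS => SSqSS   [S → S S]
SSqSS => SqSqSS   [S → S q]
SqSqSS => qqqSqSS   [S → q q]
qqqSqSS => qqqqqqSS   [S → q q]
qqqqqqSS => qqqqqqqqS   [S → q q]
qqqqqqqqS => qqqqqqqqqq   [S → q q]

S=>SS=>SSS=>SqSS=>SSqSS=>SqSqSS=>qqqSqSS=>qqqqqqSS=>qqqqqqqqS=>qqqqqqqqqq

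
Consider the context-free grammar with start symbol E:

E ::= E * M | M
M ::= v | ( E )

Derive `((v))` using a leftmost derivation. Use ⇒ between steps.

E⇒M⇒(E)⇒(M)⇒((E))⇒((M))⇒((v))

E ⇒ M   [E ::= M]
M ⇒ (E)   [M ::= ( E )]
(E) ⇒ (M)   [E ::= M]
(M) ⇒ ((E))   [M ::= ( E )]
((E)) ⇒ ((M))   [E ::= M]
((M)) ⇒ ((v))   [M ::= v]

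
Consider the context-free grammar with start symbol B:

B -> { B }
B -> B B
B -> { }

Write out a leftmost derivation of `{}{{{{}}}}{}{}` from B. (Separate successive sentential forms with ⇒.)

B ⇒ BB ⇒ {}B ⇒ {}BB ⇒ {}{B}B ⇒ {}{{B}}B ⇒ {}{{{B}}}B ⇒ {}{{{{}}}}B ⇒ {}{{{{}}}}BB ⇒ {}{{{{}}}}{}B ⇒ {}{{{{}}}}{}{}

B ⇒ BB   [B -> B B]
BB ⇒ {}B   [B -> { }]
{}B ⇒ {}BB   [B -> B B]
{}BB ⇒ {}{B}B   [B -> { B }]
{}{B}B ⇒ {}{{B}}B   [B -> { B }]
{}{{B}}B ⇒ {}{{{B}}}B   [B -> { B }]
{}{{{B}}}B ⇒ {}{{{{}}}}B   [B -> { }]
{}{{{{}}}}B ⇒ {}{{{{}}}}BB   [B -> B B]
{}{{{{}}}}BB ⇒ {}{{{{}}}}{}B   [B -> { }]
{}{{{{}}}}{}B ⇒ {}{{{{}}}}{}{}   [B -> { }]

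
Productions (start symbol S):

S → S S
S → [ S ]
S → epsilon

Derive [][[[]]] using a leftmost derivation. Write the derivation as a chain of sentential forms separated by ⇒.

S⇒SS⇒[S]S⇒[]S⇒[][S]⇒[][[S]]⇒[][[[S]]]⇒[][[[]]]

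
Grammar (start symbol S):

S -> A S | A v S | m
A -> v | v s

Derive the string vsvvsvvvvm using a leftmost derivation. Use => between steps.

S => AvS   [S -> A v S]
AvS => vsvS   [A -> v s]
vsvS => vsvAvS   [S -> A v S]
vsvAvS => vsvvsvS   [A -> v s]
vsvvsvS => vsvvsvAvS   [S -> A v S]
vsvvsvAvS => vsvvsvvvS   [A -> v]
vsvvsvvvS => vsvvsvvvAS   [S -> A S]
vsvvsvvvAS => vsvvsvvvvS   [A -> v]
vsvvsvvvvS => vsvvsvvvvm   [S -> m]

S => AvS => vsvS => vsvAvS => vsvvsvS => vsvvsvAvS => vsvvsvvvS => vsvvsvvvAS => vsvvsvvvvS => vsvvsvvvvm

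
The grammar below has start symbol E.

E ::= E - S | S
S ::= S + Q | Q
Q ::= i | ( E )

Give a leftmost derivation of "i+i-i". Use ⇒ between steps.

E⇒E-S⇒S-S⇒S+Q-S⇒Q+Q-S⇒i+Q-S⇒i+i-S⇒i+i-Q⇒i+i-i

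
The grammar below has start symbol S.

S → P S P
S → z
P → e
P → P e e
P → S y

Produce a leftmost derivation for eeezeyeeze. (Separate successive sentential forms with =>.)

S => PSP   [S → P S P]
PSP => PeeSP   [P → P e e]
PeeSP => SyeeSP   [P → S y]
SyeeSP => PSPyeeSP   [S → P S P]
PSPyeeSP => PeeSPyeeSP   [P → P e e]
PeeSPyeeSP => eeeSPyeeSP   [P → e]
eeeSPyeeSP => eeezPyeeSP   [S → z]
eeezPyeeSP => eeezeyeeSP   [P → e]
eeezeyeeSP => eeezeyeezP   [S → z]
eeezeyeezP => eeezeyeeze   [P → e]

S => PSP => PeeSP => SyeeSP => PSPyeeSP => PeeSPyeeSP => eeeSPyeeSP => eeezPyeeSP => eeezeyeeSP => eeezeyeezP => eeezeyeeze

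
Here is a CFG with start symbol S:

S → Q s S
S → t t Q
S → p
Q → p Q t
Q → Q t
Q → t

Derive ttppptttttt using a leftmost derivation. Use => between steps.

S=>ttQ=>ttQt=>ttpQtt=>ttppQttt=>ttppQtttt=>ttpppQttttt=>ttppptttttt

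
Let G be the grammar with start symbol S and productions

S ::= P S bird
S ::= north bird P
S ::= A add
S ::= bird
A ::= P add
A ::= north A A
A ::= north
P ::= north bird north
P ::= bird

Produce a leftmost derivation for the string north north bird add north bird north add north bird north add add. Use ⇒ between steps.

S ⇒ A add   [S ::= A add]
A add ⇒ north A A add   [A ::= north A A]
north A A add ⇒ north north A A A add   [A ::= north A A]
north north A A A add ⇒ north north P add A A add   [A ::= P add]
north north P add A A add ⇒ north north bird add A A add   [P ::= bird]
north north bird add A A add ⇒ north north bird add P add A add   [A ::= P add]
north north bird add P add A add ⇒ north north bird add north bird north add A add   [P ::= north bird north]
north north bird add north bird north add A add ⇒ north north bird add north bird north add P add add   [A ::= P add]
north north bird add north bird north add P add add ⇒ north north bird add north bird north add north bird north add add   [P ::= north bird north]

S ⇒ A add ⇒ north A A add ⇒ north north A A A add ⇒ north north P add A A add ⇒ north north bird add A A add ⇒ north north bird add P add A add ⇒ north north bird add north bird north add A add ⇒ north north bird add north bird north add P add add ⇒ north north bird add north bird north add north bird north add add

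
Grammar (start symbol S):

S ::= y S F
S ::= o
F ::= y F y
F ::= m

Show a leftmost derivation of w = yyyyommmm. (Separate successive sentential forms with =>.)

S=>ySF=>yySFF=>yyySFFF=>yyyySFFFF=>yyyyoFFFF=>yyyyomFFF=>yyyyommFF=>yyyyommmF=>yyyyommmm

S => ySF   [S ::= y S F]
ySF => yySFF   [S ::= y S F]
yySFF => yyySFFF   [S ::= y S F]
yyySFFF => yyyySFFFF   [S ::= y S F]
yyyySFFFF => yyyyoFFFF   [S ::= o]
yyyyoFFFF => yyyyomFFF   [F ::= m]
yyyyomFFF => yyyyommFF   [F ::= m]
yyyyommFF => yyyyommmF   [F ::= m]
yyyyommmF => yyyyommmm   [F ::= m]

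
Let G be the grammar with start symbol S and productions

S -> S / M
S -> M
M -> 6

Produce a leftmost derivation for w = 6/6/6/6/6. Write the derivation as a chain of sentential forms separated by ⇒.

S ⇒ S/M ⇒ S/M/M ⇒ S/M/M/M ⇒ S/M/M/M/M ⇒ M/M/M/M/M ⇒ 6/M/M/M/M ⇒ 6/6/M/M/M ⇒ 6/6/6/M/M ⇒ 6/6/6/6/M ⇒ 6/6/6/6/6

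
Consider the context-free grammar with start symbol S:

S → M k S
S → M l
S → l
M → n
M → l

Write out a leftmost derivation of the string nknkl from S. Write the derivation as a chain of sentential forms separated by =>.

S => MkS => nkS => nkMkS => nknkS => nknkl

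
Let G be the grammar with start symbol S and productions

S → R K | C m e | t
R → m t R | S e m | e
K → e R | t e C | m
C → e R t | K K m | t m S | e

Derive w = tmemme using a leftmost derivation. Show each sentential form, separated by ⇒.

S ⇒ Cme ⇒ tmSme ⇒ tmRKme ⇒ tmeKme ⇒ tmemme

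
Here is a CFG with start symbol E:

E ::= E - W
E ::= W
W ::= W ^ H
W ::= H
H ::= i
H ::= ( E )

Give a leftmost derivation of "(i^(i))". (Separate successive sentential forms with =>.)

E => W   [E ::= W]
W => H   [W ::= H]
H => (E)   [H ::= ( E )]
(E) => (W)   [E ::= W]
(W) => (W^H)   [W ::= W ^ H]
(W^H) => (H^H)   [W ::= H]
(H^H) => (i^H)   [H ::= i]
(i^H) => (i^(E))   [H ::= ( E )]
(i^(E)) => (i^(W))   [E ::= W]
(i^(W)) => (i^(H))   [W ::= H]
(i^(H)) => (i^(i))   [H ::= i]

E => W => H => (E) => (W) => (W^H) => (H^H) => (i^H) => (i^(E)) => (i^(W)) => (i^(H)) => (i^(i))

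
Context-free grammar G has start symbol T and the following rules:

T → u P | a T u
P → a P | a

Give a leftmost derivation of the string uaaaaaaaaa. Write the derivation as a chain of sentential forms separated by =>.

T => uP => uaP => uaaP => uaaaP => uaaaaP => uaaaaaP => uaaaaaaP => uaaaaaaaP => uaaaaaaaaP => uaaaaaaaaa

T => uP   [T → u P]
uP => uaP   [P → a P]
uaP => uaaP   [P → a P]
uaaP => uaaaP   [P → a P]
uaaaP => uaaaaP   [P → a P]
uaaaaP => uaaaaaP   [P → a P]
uaaaaaP => uaaaaaaP   [P → a P]
uaaaaaaP => uaaaaaaaP   [P → a P]
uaaaaaaaP => uaaaaaaaaP   [P → a P]
uaaaaaaaaP => uaaaaaaaaa   [P → a]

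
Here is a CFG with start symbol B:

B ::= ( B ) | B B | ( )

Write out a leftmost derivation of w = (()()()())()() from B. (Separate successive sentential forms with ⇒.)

B⇒BB⇒BBB⇒(B)BB⇒(BB)BB⇒(BBB)BB⇒(()BB)BB⇒(()BBB)BB⇒(()()BB)BB⇒(()()()B)BB⇒(()()()())BB⇒(()()()())()B⇒(()()()())()()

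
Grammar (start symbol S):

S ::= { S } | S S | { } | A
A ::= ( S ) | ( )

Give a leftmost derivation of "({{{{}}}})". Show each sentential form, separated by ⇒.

S ⇒ A   [S ::= A]
A ⇒ (S)   [A ::= ( S )]
(S) ⇒ ({S})   [S ::= { S }]
({S}) ⇒ ({{S}})   [S ::= { S }]
({{S}}) ⇒ ({{{S}}})   [S ::= { S }]
({{{S}}}) ⇒ ({{{{}}}})   [S ::= { }]

S⇒A⇒(S)⇒({S})⇒({{S}})⇒({{{S}}})⇒({{{{}}}})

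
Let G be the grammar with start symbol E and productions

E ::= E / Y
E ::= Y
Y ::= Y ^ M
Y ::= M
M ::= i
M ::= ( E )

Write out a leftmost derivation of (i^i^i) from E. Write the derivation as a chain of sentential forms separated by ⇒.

E ⇒ Y   [E ::= Y]
Y ⇒ M   [Y ::= M]
M ⇒ (E)   [M ::= ( E )]
(E) ⇒ (Y)   [E ::= Y]
(Y) ⇒ (Y^M)   [Y ::= Y ^ M]
(Y^M) ⇒ (Y^M^M)   [Y ::= Y ^ M]
(Y^M^M) ⇒ (M^M^M)   [Y ::= M]
(M^M^M) ⇒ (i^M^M)   [M ::= i]
(i^M^M) ⇒ (i^i^M)   [M ::= i]
(i^i^M) ⇒ (i^i^i)   [M ::= i]

E⇒Y⇒M⇒(E)⇒(Y)⇒(Y^M)⇒(Y^M^M)⇒(M^M^M)⇒(i^M^M)⇒(i^i^M)⇒(i^i^i)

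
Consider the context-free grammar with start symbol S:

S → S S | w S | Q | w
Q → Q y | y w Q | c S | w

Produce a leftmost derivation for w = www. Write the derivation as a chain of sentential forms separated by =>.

S => wS   [S → w S]
wS => wwS   [S → w S]
wwS => wwQ   [S → Q]
wwQ => www   [Q → w]

S=>wS=>wwS=>wwQ=>www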